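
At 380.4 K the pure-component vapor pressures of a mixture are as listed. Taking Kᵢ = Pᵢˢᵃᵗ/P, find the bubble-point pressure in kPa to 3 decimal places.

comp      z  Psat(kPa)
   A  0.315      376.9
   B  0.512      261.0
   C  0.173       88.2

Pbub = 267.614 kPa

At the bubble point ψ → 0, so ΣzᵢKᵢ = 1 with Kᵢ = Pᵢˢᵃᵗ/P ⇒ P = ΣzᵢPᵢˢᵃᵗ.
P = 0.315·376.9 + 0.512·261.0 + 0.173·88.2 = 267.614 kPa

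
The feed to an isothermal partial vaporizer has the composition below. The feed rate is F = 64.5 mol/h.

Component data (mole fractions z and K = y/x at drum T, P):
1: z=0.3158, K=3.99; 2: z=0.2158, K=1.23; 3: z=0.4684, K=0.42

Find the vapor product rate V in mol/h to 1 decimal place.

V = 35.7 mol/h

Newton–Raphson from β = 0.5:
  β = 0.5000: g = 0.04033, g' = -0.7753 → β = 0.5520
  β = 0.5520: g = 0.00067, g' = -0.7518 → β = 0.5529
Converged at β = 0.5529.
Then V = β·F = 0.5529·64.5 = 35.7 mol/h and L = F − V = 28.8 mol/h.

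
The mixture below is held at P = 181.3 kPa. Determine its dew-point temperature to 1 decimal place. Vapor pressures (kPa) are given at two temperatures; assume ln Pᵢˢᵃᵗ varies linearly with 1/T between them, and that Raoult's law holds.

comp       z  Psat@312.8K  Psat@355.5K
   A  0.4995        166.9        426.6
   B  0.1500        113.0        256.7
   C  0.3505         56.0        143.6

Dew-point temperature: Σzᵢ·P/Pᵢˢᵃᵗ(T) = 1. Interpolate ln Pᵢˢᵃᵗ = aᵢ + bᵢ/T.
  T = 312.8 K: ΣzᵢP/Pᵢˢᵃᵗ = 1.9180
  T = 355.5 K: ΣzᵢP/Pᵢˢᵃᵗ = 0.7607
  T = 334.1 K: ΣzᵢP/Pᵢˢᵃᵗ = 1.1738
  T = 344.8 K: ΣzᵢP/Pᵢˢᵃᵗ = 0.9386
  T = 339.5 K: ΣzᵢP/Pᵢˢᵃᵗ = 1.0467
  T = 342.1 K: ΣzᵢP/Pᵢˢᵃᵗ = 0.9917
Interpolating between 339.5 K and 342.1 K gives T ≈ 341.7 K.

T = 341.7 K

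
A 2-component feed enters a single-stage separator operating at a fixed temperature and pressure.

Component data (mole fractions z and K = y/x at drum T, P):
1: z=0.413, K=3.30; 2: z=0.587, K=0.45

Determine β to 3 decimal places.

Binary case is linear: z₁(K₁−1)(1+β(K₂−1)) + z₂(K₂−1)(1+β(K₁−1)) = 0
⇒ β = [z₁(K₁−1)+z₂(K₂−1)] / [−(K₁−1)(K₂−1)] = 0.6270/1.2650 = 0.496

β = 0.496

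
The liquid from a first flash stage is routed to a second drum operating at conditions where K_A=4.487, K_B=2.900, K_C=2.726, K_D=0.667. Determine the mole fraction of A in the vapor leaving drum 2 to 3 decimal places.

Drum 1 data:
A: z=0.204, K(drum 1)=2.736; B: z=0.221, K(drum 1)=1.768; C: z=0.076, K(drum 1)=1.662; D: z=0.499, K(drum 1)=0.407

Drum 1:
Rachford–Rice: g(ψ₁) = Σ zᵢ(Kᵢ−1)/(1+ψ₁(Kᵢ−1)) = 0.
Check two-phase: ΣzᵢKᵢ = 1.278 > 1 and Σzᵢ/Kᵢ = 1.471 > 1, so g(0) = 0.278 > 0 and g(1) = -0.471 < 0.
Newton iteration, ψ₁⁰ = 0.5:
  ψ₁ = 0.500: g = -0.0706, g' = -0.618 → ψ₁ = 0.386
  ψ₁ = 0.386: g = -0.0005, g' = -0.614 → ψ₁ = 0.385
Converged at ψ₁ = 0.385.
Drum-1 compositions:
  A: x = 0.122, y = 0.335
  B: x = 0.171, y = 0.302
  C: x = 0.061, y = 0.101
  D: x = 0.647, y = 0.263
Drum-2 feed = drum-1 liquid: z₂ = (0.1223, 0.1706, 0.0606, 0.6466).
Drum 2:
Rachford–Rice: g(ψ₂) = Σ zᵢ(Kᵢ−1)/(1+ψ₂(Kᵢ−1)) = 0.
Feasibility: ΣzᵢKᵢ = 1.640, Σzᵢ/Kᵢ = 1.078 — both > 1, two phases present.
Newton iteration, ψ₂⁰ = 0.5:
  ψ₂ = 0.500: g = 0.1194, g' = -0.515 → ψ₂ = 0.732
  ψ₂ = 0.732: g = 0.0171, g' = -0.386 → ψ₂ = 0.776
  ψ₂ = 0.776: g = 0.0003, g' = -0.372 → ψ₂ = 0.777
Converged at ψ₂ = 0.777.
  A: x = 0.033, y = 0.148
  B: x = 0.069, y = 0.200
  C: x = 0.026, y = 0.071
  D: x = 0.872, y = 0.582

y_A (drum 2) = 0.148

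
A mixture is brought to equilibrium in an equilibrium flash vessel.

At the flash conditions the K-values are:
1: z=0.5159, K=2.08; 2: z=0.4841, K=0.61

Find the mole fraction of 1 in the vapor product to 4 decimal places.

y_1 = 0.5518

Material balance + equilibrium reduce to Σ zᵢ(Kᵢ−1)/(1+V/F(Kᵢ−1)) = 0.
g(0) = ΣzᵢKᵢ − 1 = 0.3684 and g(1) = 1 − Σzᵢ/Kᵢ = -0.0416, so a root lies in (0, 1).
Newton iteration, V/F⁰ = 0.62:
  V/F = 0.6200: g = 0.08471, g' = -0.3440 → V/F = 0.8663
  V/F = 0.8663: g = 0.00273, g' = -0.3286 → V/F = 0.8746
Converged at V/F = 0.8746.
Compositions from xᵢ = zᵢ/(1+V/F(Kᵢ−1)), yᵢ = Kᵢxᵢ:
  1: x = 0.2653, y = 0.5518
  2: x = 0.7347, y = 0.4482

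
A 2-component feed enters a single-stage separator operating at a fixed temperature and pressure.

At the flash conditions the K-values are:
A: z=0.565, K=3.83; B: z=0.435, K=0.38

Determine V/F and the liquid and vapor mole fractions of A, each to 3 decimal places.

Material balance + equilibrium reduce to Σ zᵢ(Kᵢ−1)/(1+V/F(Kᵢ−1)) = 0.
g(0) = ΣzᵢKᵢ − 1 = 1.329 and g(1) = 1 − Σzᵢ/Kᵢ = -0.292, so a root lies in (0, 1).
Binary case is linear: z₁(K₁−1)(1+V/F(K₂−1)) + z₂(K₂−1)(1+V/F(K₁−1)) = 0
⇒ V/F = [z₁(K₁−1)+z₂(K₂−1)] / [−(K₁−1)(K₂−1)] = 1.3292/1.7546 = 0.758
Compositions from xᵢ = zᵢ/(1+V/F(Kᵢ−1)), yᵢ = Kᵢxᵢ:
  A: x = 0.180, y = 0.688
  B: x = 0.820, y = 0.312

V/F = 0.758, x_A = 0.180, y_A = 0.688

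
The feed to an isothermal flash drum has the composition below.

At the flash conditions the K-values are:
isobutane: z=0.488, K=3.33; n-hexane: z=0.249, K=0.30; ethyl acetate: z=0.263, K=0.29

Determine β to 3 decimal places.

Rachford–Rice: g(β) = Σ zᵢ(Kᵢ−1)/(1+β(Kᵢ−1)) = 0.
Feasibility: ΣzᵢKᵢ = 1.776, Σzᵢ/Kᵢ = 1.883 — both > 1, two phases present.
Iterate (Newton) starting at β = 0.69:
  β = 0.690: g = -0.2672, g' = -1.356 → β = 0.493
  β = 0.493: g = -0.0242, g' = -1.172 → β = 0.472
Converged at β = 0.472.

β = 0.472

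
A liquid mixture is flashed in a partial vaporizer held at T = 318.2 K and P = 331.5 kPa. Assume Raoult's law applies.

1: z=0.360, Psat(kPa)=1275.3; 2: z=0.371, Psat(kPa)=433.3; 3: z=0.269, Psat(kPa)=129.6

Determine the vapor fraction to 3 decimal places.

ψ = 0.919

Raoult's law: Kᵢ = Pᵢˢᵃᵗ/P = Pᵢˢᵃᵗ/331.5.
  K_1 = 1275.3/331.5 = 3.84706, K_2 = 433.3/331.5 = 1.30709, K_3 = 129.6/331.5 = 0.39095
Let ψ = V/F and solve Σ zᵢ(Kᵢ−1)/(1+ψ(Kᵢ−1)) = 0.
Check two-phase: ΣzᵢKᵢ = 1.975 > 1 and Σzᵢ/Kᵢ = 1.065 > 1, so g(0) = 0.975 > 0 and g(1) = -0.065 < 0.
Newton iteration, ψ⁰ = 0.5:
  ψ = 0.500: g = 0.2861, g' = -0.729 → ψ = 0.892
  ψ = 0.892: g = 0.0201, g' = -0.733 → ψ = 0.920
  ψ = 0.920: g = -0.0004, g' = -0.760 → ψ = 0.919
Converged at ψ = 0.919.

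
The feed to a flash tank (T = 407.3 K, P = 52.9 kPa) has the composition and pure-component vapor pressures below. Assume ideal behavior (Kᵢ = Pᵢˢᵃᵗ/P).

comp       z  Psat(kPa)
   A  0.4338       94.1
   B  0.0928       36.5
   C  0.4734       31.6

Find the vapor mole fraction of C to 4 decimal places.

y_C = 0.3356

Raoult's law: Kᵢ = Pᵢˢᵃᵗ/P = Pᵢˢᵃᵗ/52.9.
  K_A = 94.1/52.9 = 1.778828, K_B = 36.5/52.9 = 0.689981, K_C = 31.6/52.9 = 0.597353
Newton–Raphson from β = 0.51:
  β = 0.5100: g = -0.03223, g' = -0.2689 → β = 0.3901
  β = 0.3901: g = 0.00026, g' = -0.2743 → β = 0.3911
Converged at β = 0.3911.
Compositions from xᵢ = zᵢ/(1+β(Kᵢ−1)), yᵢ = Kᵢxᵢ:
  A: x = 0.3325, y = 0.5915
  B: x = 0.1056, y = 0.0729
  C: x = 0.5619, y = 0.3356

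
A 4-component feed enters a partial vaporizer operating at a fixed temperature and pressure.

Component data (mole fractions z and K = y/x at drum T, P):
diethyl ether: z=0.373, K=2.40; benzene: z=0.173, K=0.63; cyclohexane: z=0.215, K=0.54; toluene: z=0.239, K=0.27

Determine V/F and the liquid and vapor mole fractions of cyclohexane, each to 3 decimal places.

Rachford–Rice: g(V/F) = Σ zᵢ(Kᵢ−1)/(1+V/F(Kᵢ−1)) = 0.
g(0) = ΣzᵢKᵢ − 1 = 0.185 and g(1) = 1 − Σzᵢ/Kᵢ = -0.713, so a root lies in (0, 1).
Newton–Raphson from V/F = 0.58:
  V/F = 0.580: g = -0.2308, g' = -0.729 → V/F = 0.263
  V/F = 0.263: g = -0.0179, g' = -0.673 → V/F = 0.237
Converged at V/F = 0.237.
Compositions from xᵢ = zᵢ/(1+V/F(Kᵢ−1)), yᵢ = Kᵢxᵢ:
  diethyl ether: x = 0.280, y = 0.672
  benzene: x = 0.190, y = 0.119
  cyclohexane: x = 0.241, y = 0.130
  toluene: x = 0.289, y = 0.078

V/F = 0.237, x_cyclohexane = 0.241, y_cyclohexane = 0.130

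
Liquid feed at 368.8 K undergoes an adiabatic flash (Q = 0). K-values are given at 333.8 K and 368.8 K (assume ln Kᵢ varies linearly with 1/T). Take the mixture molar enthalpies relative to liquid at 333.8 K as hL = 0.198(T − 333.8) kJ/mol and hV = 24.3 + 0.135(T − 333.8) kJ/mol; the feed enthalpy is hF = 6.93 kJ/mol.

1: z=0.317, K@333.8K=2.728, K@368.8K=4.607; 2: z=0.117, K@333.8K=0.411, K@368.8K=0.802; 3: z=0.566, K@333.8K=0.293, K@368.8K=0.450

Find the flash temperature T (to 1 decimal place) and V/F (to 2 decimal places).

T = 345.0 K, V/F = 0.20

Adiabatic flash: solve Rachford–Rice at each trial T, then check hF = ψ·hV(T) + (1−ψ)·hL(T).
  T = 333.8 K: K = (2.728, 0.411, 0.293), RR gives ψ = 0.066, H_out = 1.609 kJ/mol
  T = 368.8 K: K = (4.607, 0.802, 0.450), RR gives ψ = 0.446, H_out = 16.794 kJ/mol
  T = 351.3 K: K = (3.592, 0.584, 0.367), RR gives ψ = 0.267, H_out = 9.651 kJ/mol
  T = 342.6 K: K = (3.144, 0.493, 0.329), RR gives ψ = 0.174, H_out = 5.872 kJ/mol
  T = 347.0 K: K = (3.366, 0.537, 0.348), RR gives ψ = 0.222, H_out = 7.821 kJ/mol
  T = 344.8 K: K = (3.253, 0.515, 0.338), RR gives ψ = 0.198, H_out = 6.857 kJ/mol
Linear interpolation between T = 344.8 (H_out = 6.857) and T = 347.0 (H_out = 7.821) on hF = 6.93 gives T ≈ 345.0 K, at which ψ = 0.20.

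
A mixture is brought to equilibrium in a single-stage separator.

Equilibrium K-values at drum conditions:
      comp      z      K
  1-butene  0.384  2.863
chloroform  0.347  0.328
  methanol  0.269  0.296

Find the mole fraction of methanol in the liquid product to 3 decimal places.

Material balance + equilibrium reduce to Σ zᵢ(Kᵢ−1)/(1+ψ(Kᵢ−1)) = 0.
Check two-phase: ΣzᵢKᵢ = 1.293 > 1 and Σzᵢ/Kᵢ = 2.101 > 1, so g(0) = 0.293 > 0 and g(1) = -1.101 < 0.
Newton iteration, ψ⁰ = 0.5:
  ψ = 0.500: g = -0.2730, g' = -1.030 → ψ = 0.235
  ψ = 0.235: g = -0.0062, g' = -1.057 → ψ = 0.229
Converged at ψ = 0.229.
Compositions from xᵢ = zᵢ/(1+ψ(Kᵢ−1)), yᵢ = Kᵢxᵢ:
  1-butene: x = 0.269, y = 0.771
  chloroform: x = 0.410, y = 0.135
  methanol: x = 0.321, y = 0.095

x_methanol = 0.321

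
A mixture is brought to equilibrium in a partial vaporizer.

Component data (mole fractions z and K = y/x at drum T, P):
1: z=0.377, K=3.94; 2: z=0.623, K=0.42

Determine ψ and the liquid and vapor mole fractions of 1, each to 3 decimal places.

Rachford–Rice: g(ψ) = Σ zᵢ(Kᵢ−1)/(1+ψ(Kᵢ−1)) = 0.
Feasibility: ΣzᵢKᵢ = 1.747, Σzᵢ/Kᵢ = 1.579 — both > 1, two phases present.
Binary case is linear: z₁(K₁−1)(1+ψ(K₂−1)) + z₂(K₂−1)(1+ψ(K₁−1)) = 0
⇒ ψ = [z₁(K₁−1)+z₂(K₂−1)] / [−(K₁−1)(K₂−1)] = 0.7470/1.7052 = 0.438
Compositions from xᵢ = zᵢ/(1+ψ(Kᵢ−1)), yᵢ = Kᵢxᵢ:
  1: x = 0.165, y = 0.649
  2: x = 0.835, y = 0.351

ψ = 0.438, x_1 = 0.165, y_1 = 0.649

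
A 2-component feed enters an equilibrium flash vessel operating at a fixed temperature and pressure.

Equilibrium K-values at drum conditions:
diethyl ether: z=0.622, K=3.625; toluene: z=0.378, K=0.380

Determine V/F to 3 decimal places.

Material balance + equilibrium reduce to Σ zᵢ(Kᵢ−1)/(1+V/F(Kᵢ−1)) = 0.
Feasibility: ΣzᵢKᵢ = 2.398, Σzᵢ/Kᵢ = 1.166 — both > 1, two phases present.
Iterate (Newton) starting at V/F = 0.58:
  V/F = 0.580: g = 0.2813, g' = -1.028 → V/F = 0.854
  V/F = 0.854: g = 0.0059, g' = -1.064 → V/F = 0.859
Converged at V/F = 0.859.

V/F = 0.859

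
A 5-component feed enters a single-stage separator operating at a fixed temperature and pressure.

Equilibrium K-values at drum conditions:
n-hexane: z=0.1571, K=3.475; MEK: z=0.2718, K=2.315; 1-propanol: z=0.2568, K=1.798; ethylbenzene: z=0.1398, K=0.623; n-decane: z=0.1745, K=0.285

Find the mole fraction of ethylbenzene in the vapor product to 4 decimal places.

y_ethylbenzene = 0.1298

Newton iteration, ψ⁰ = 0.5:
  ψ = 0.5000: g = 0.27675, g' = -0.6931 → ψ = 0.8993
  ψ = 0.8993: g = -0.02561, g' = -0.9920 → ψ = 0.8735
  ψ = 0.8735: g = -0.00080, g' = -0.9318 → ψ = 0.8726
Converged at ψ = 0.8726.
Compositions from xᵢ = zᵢ/(1+ψ(Kᵢ−1)), yᵢ = Kᵢxᵢ:
  n-hexane: x = 0.0497, y = 0.1728
  MEK: x = 0.1266, y = 0.2930
  1-propanol: x = 0.1514, y = 0.2722
  ethylbenzene: x = 0.2083, y = 0.1298
  n-decane: x = 0.4640, y = 0.1322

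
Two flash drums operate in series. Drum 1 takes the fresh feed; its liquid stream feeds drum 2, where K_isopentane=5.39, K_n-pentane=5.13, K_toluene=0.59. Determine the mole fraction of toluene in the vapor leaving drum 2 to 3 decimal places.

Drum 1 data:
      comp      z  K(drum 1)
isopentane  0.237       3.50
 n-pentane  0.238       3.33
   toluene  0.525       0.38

y_toluene (drum 2) = 0.538

Drum 1:
Newton–Raphson from ψ₁ = 0.38:
  ψ₁ = 0.380: g = 0.1721, g' = -1.098 → ψ₁ = 0.537
  ψ₁ = 0.537: g = 0.0116, g' = -0.979 → ψ₁ = 0.549
Converged at ψ₁ = 0.549.
Drum-1 compositions:
  isopentane: x = 0.100, y = 0.350
  n-pentane: x = 0.104, y = 0.348
  toluene: x = 0.796, y = 0.302
Drum-2 feed = drum-1 liquid: z₂ = (0.0999, 0.1045, 0.7956).
Drum 2:
Iterate (Newton) starting at ψ₂ = 0.68:
  ψ₂ = 0.680: g = -0.2289, g' = -0.501 → ψ₂ = 0.223
  ψ₂ = 0.223: g = 0.0869, g' = -1.135 → ψ₂ = 0.300
  ψ₂ = 0.300: g = 0.0102, g' = -0.888 → ψ₂ = 0.311
  ψ₂ = 0.311: g = 0.0002, g' = -0.861 → ψ₂ = 0.312
Converged at ψ₂ = 0.312.
  isopentane: x = 0.042, y = 0.227
  n-pentane: x = 0.046, y = 0.234
  toluene: x = 0.912, y = 0.538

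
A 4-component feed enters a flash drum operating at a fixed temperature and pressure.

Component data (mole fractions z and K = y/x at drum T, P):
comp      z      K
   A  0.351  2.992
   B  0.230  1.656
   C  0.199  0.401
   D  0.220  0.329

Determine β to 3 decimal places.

β = 0.592

Iterate (Newton) starting at β = 0.31:
  β = 0.310: g = 0.2249, g' = -0.866 → β = 0.570
  β = 0.570: g = 0.0175, g' = -0.782 → β = 0.592
Converged at β = 0.592.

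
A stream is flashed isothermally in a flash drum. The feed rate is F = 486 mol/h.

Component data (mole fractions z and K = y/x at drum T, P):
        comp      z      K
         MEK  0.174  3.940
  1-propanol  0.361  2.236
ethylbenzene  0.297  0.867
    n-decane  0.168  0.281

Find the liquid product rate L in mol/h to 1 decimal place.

L = 67.9 mol/h

Material balance + equilibrium reduce to Σ zᵢ(Kᵢ−1)/(1+V/F(Kᵢ−1)) = 0.
Feasibility: ΣzᵢKᵢ = 1.797, Σzᵢ/Kᵢ = 1.146 — both > 1, two phases present.
Iterate (Newton) starting at V/F = 0.5:
  V/F = 0.500: g = 0.2520, g' = -0.675 → V/F = 0.873
  V/F = 0.873: g = -0.0114, g' = -0.880 → V/F = 0.860
Converged at V/F = 0.860.
Then V = V/F·F = 0.8602·486 = 418.1 mol/h and L = F − V = 67.9 mol/h.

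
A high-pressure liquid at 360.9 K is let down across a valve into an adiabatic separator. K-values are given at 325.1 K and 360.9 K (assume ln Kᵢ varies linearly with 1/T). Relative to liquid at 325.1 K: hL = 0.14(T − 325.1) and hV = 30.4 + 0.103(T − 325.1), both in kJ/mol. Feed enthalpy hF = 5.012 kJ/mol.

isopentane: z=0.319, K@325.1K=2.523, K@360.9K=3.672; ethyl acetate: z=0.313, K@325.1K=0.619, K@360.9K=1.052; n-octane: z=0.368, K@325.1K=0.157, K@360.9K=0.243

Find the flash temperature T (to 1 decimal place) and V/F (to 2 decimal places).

T = 331.7 K, V/F = 0.14

Adiabatic flash: solve Rachford–Rice at each trial T, then check hF = ψ·hV(T) + (1−ψ)·hL(T).
  T = 325.1 K: K = (2.523, 0.619, 0.157), RR gives ψ = 0.056, H_out = 1.709 kJ/mol
  T = 360.9 K: K = (3.672, 1.052, 0.243), RR gives ψ = 0.430, H_out = 17.501 kJ/mol
  T = 343.0 K: K = (3.074, 0.818, 0.198), RR gives ψ = 0.257, H_out = 10.143 kJ/mol
  T = 334.1 K: K = (2.794, 0.715, 0.177), RR gives ψ = 0.162, H_out = 6.138 kJ/mol
  T = 329.6 K: K = (2.657, 0.666, 0.167), RR gives ψ = 0.111, H_out = 3.983 kJ/mol
  T = 331.9 K: K = (2.726, 0.691, 0.172), RR gives ψ = 0.137, H_out = 5.097 kJ/mol
Linear interpolation between T = 329.6 (H_out = 3.983) and T = 331.9 (H_out = 5.097) on hF = 5.012 gives T ≈ 331.7 K, at which ψ = 0.14.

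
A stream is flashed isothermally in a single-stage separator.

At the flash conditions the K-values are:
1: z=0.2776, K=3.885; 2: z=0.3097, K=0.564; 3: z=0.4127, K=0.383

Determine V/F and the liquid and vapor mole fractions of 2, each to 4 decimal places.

Newton–Raphson from V/F = 0.5:
  V/F = 0.5000: g = -0.21302, g' = -0.8121 → V/F = 0.2377
  V/F = 0.2377: g = 0.02603, g' = -1.1021 → V/F = 0.2613
  V/F = 0.2613: g = 0.00064, g' = -1.0494 → V/F = 0.2619
Converged at V/F = 0.2619.
Compositions from xᵢ = zᵢ/(1+V/F(Kᵢ−1)), yᵢ = Kᵢxᵢ:
  1: x = 0.1581, y = 0.6143
  2: x = 0.3496, y = 0.1972
  3: x = 0.4923, y = 0.1885

V/F = 0.2619, x_2 = 0.3496, y_2 = 0.1972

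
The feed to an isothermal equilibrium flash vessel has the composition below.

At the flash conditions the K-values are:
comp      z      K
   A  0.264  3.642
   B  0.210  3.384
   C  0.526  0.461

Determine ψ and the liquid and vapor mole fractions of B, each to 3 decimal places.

ψ = 0.671, x_B = 0.081, y_B = 0.273

Rachford–Rice: g(ψ) = Σ zᵢ(Kᵢ−1)/(1+ψ(Kᵢ−1)) = 0.
g(0) = ΣzᵢKᵢ − 1 = 0.915 and g(1) = 1 − Σzᵢ/Kᵢ = -0.276, so a root lies in (0, 1).
Newton–Raphson from ψ = 0.5:
  ψ = 0.500: g = 0.1408, g' = -0.877 → ψ = 0.661
  ψ = 0.661: g = 0.0082, g' = -0.793 → ψ = 0.671
Converged at ψ = 0.671.
Compositions from xᵢ = zᵢ/(1+ψ(Kᵢ−1)), yᵢ = Kᵢxᵢ:
  A: x = 0.095, y = 0.347
  B: x = 0.081, y = 0.273
  C: x = 0.824, y = 0.380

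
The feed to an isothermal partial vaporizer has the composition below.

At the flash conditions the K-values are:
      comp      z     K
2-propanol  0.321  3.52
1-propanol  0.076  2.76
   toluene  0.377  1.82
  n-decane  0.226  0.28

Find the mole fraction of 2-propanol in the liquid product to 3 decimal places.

x_2-propanol = 0.097

Let ψ = V/F and solve Σ zᵢ(Kᵢ−1)/(1+ψ(Kᵢ−1)) = 0.
Feasibility: ΣzᵢKᵢ = 2.089, Σzᵢ/Kᵢ = 1.133 — both > 1, two phases present.
Iterate (Newton) starting at ψ = 0.5:
  ψ = 0.500: g = 0.3941, g' = -0.879 → ψ = 0.948
  ψ = 0.948: g = -0.0501, g' = -1.454 → ψ = 0.914
  ψ = 0.914: g = -0.0027, g' = -1.305 → ψ = 0.912
Converged at ψ = 0.912.
Compositions from xᵢ = zᵢ/(1+ψ(Kᵢ−1)), yᵢ = Kᵢxᵢ:
  2-propanol: x = 0.097, y = 0.343
  1-propanol: x = 0.029, y = 0.081
  toluene: x = 0.216, y = 0.393
  n-decane: x = 0.658, y = 0.184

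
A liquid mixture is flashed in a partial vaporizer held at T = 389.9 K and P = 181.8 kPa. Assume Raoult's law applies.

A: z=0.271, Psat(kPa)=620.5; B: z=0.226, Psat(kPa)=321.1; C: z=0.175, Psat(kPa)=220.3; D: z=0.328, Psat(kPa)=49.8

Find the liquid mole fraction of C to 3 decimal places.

Raoult's law: Kᵢ = Pᵢˢᵃᵗ/P = Pᵢˢᵃᵗ/181.8.
  K_A = 620.5/181.8 = 3.41309, K_B = 321.1/181.8 = 1.76623, K_C = 220.3/181.8 = 1.21177, K_D = 49.8/181.8 = 0.27393
Rachford–Rice: g(V/F) = Σ zᵢ(Kᵢ−1)/(1+V/F(Kᵢ−1)) = 0.
Check two-phase: ΣzᵢKᵢ = 1.626 > 1 and Σzᵢ/Kᵢ = 1.549 > 1, so g(0) = 0.626 > 0 and g(1) = -0.549 < 0.
Newton iteration, V/F⁰ = 0.5:
  V/F = 0.500: g = 0.0812, g' = -0.826 → V/F = 0.598
  V/F = 0.598: g = -0.0018, g' = -0.873 → V/F = 0.596
Converged at V/F = 0.596.
Compositions from xᵢ = zᵢ/(1+V/F(Kᵢ−1)), yᵢ = Kᵢxᵢ:
  A: x = 0.111, y = 0.379
  B: x = 0.155, y = 0.274
  C: x = 0.155, y = 0.188
  D: x = 0.578, y = 0.158

x_C = 0.155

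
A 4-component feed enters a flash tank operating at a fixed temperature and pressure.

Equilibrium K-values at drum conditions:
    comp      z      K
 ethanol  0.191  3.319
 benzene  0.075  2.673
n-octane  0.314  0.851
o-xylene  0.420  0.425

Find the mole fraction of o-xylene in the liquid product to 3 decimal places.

x_o-xylene = 0.510

Rachford–Rice: g(ψ) = Σ zᵢ(Kᵢ−1)/(1+ψ(Kᵢ−1)) = 0.
Feasibility: ΣzᵢKᵢ = 1.280, Σzᵢ/Kᵢ = 1.443 — both > 1, two phases present.
Newton–Raphson from ψ = 0.42:
  ψ = 0.420: g = -0.0702, g' = -0.585 → ψ = 0.300
  ψ = 0.300: g = 0.0039, g' = -0.661 → ψ = 0.306
Converged at ψ = 0.306.
Compositions from xᵢ = zᵢ/(1+ψ(Kᵢ−1)), yᵢ = Kᵢxᵢ:
  ethanol: x = 0.112, y = 0.371
  benzene: x = 0.050, y = 0.133
  n-octane: x = 0.329, y = 0.280
  o-xylene: x = 0.510, y = 0.217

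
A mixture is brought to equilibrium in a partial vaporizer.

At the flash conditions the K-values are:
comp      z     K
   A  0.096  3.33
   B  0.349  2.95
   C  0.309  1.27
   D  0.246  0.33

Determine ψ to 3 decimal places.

ψ = 0.869

Rachford–Rice: g(ψ) = Σ zᵢ(Kᵢ−1)/(1+ψ(Kᵢ−1)) = 0.
g(0) = ΣzᵢKᵢ − 1 = 0.823 and g(1) = 1 − Σzᵢ/Kᵢ = -0.136, so a root lies in (0, 1).
Iterate (Newton) starting at ψ = 0.5:
  ψ = 0.500: g = 0.2736, g' = -0.719 → ψ = 0.881
  ψ = 0.881: g = -0.0109, g' = -0.907 → ψ = 0.869
Converged at ψ = 0.869.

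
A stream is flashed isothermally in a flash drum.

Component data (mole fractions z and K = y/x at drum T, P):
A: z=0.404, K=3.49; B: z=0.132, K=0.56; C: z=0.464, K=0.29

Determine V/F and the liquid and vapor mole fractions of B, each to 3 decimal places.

V/F = 0.376, x_B = 0.158, y_B = 0.089

Material balance + equilibrium reduce to Σ zᵢ(Kᵢ−1)/(1+V/F(Kᵢ−1)) = 0.
Check two-phase: ΣzᵢKᵢ = 1.618 > 1 and Σzᵢ/Kᵢ = 1.951 > 1, so g(0) = 0.618 > 0 and g(1) = -0.951 < 0.
Newton iteration, V/F⁰ = 0.5:
  V/F = 0.500: g = -0.1371, g' = -1.101 → V/F = 0.375
  V/F = 0.375: g = 0.0011, g' = -1.141 → V/F = 0.376
Converged at V/F = 0.376.
Compositions from xᵢ = zᵢ/(1+V/F(Kᵢ−1)), yᵢ = Kᵢxᵢ:
  A: x = 0.209, y = 0.728
  B: x = 0.158, y = 0.089
  C: x = 0.633, y = 0.184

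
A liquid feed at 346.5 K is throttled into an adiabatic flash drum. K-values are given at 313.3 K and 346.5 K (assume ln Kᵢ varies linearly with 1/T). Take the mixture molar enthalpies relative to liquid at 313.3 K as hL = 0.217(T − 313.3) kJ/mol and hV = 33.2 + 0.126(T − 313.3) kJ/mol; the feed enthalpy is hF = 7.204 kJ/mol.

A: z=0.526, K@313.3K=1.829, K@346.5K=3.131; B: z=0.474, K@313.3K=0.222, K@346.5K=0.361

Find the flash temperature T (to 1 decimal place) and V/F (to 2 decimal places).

Adiabatic flash: solve Rachford–Rice at each trial T, then check hF = ψ·hV(T) + (1−ψ)·hL(T).
  T = 313.3 K: K = (1.829, 0.222), RR gives ψ = 0.104, H_out = 3.463 kJ/mol
  T = 346.5 K: K = (3.131, 0.361), RR gives ψ = 0.601, H_out = 25.334 kJ/mol
  T = 329.9 K: K = (2.426, 0.287), RR gives ψ = 0.405, H_out = 16.430 kJ/mol
  T = 321.6 K: K = (2.114, 0.253), RR gives ψ = 0.279, H_out = 10.844 kJ/mol
  T = 317.5 K: K = (1.970, 0.237), RR gives ψ = 0.201, H_out = 7.510 kJ/mol
  T = 315.4 K: K = (1.899, 0.230), RR gives ψ = 0.155, H_out = 5.582 kJ/mol
Linear interpolation between T = 315.4 (H_out = 5.582) and T = 317.5 (H_out = 7.510) on hF = 7.204 gives T ≈ 317.2 K, at which ψ = 0.19.

T = 317.2 K, V/F = 0.19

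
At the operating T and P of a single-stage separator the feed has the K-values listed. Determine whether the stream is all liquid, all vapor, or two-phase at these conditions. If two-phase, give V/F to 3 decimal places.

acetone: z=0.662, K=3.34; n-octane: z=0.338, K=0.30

ΣzᵢKᵢ = 2.312; Σzᵢ/Kᵢ = 1.325.
Both exceed 1, so a two-phase solution exists.
Let ψ = V/F and solve Σ zᵢ(Kᵢ−1)/(1+ψ(Kᵢ−1)) = 0.
Newton–Raphson from ψ = 0.5:
  ψ = 0.500: g = 0.3499, g' = -1.162 → ψ = 0.801
Converged at ψ = 0.801.

two-phase, V/F = 0.801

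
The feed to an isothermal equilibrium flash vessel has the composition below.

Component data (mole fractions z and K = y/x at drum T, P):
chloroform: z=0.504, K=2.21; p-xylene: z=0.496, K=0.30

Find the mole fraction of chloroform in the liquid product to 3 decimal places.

x_chloroform = 0.366

Material balance + equilibrium reduce to Σ zᵢ(Kᵢ−1)/(1+ψ(Kᵢ−1)) = 0.
Feasibility: ΣzᵢKᵢ = 1.263, Σzᵢ/Kᵢ = 1.881 — both > 1, two phases present.
Binary case is linear: z₁(K₁−1)(1+ψ(K₂−1)) + z₂(K₂−1)(1+ψ(K₁−1)) = 0
⇒ ψ = [z₁(K₁−1)+z₂(K₂−1)] / [−(K₁−1)(K₂−1)] = 0.2626/0.8470 = 0.310
Compositions from xᵢ = zᵢ/(1+ψ(Kᵢ−1)), yᵢ = Kᵢxᵢ:
  chloroform: x = 0.366, y = 0.810
  p-xylene: x = 0.634, y = 0.190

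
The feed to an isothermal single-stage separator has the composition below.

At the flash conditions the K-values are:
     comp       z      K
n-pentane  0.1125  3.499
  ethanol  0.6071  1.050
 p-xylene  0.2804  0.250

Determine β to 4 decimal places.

Let β = V/F and solve Σ zᵢ(Kᵢ−1)/(1+β(Kᵢ−1)) = 0.
Feasibility: ΣzᵢKᵢ = 1.1012, Σzᵢ/Kᵢ = 1.7319 — both > 1, two phases present.
Newton–Raphson from β = 0.5:
  β = 0.5000: g = -0.18189, g' = -0.5441 → β = 0.1657
  β = 0.1657: g = -0.01122, g' = -0.5585 → β = 0.1456
  β = 0.1456: g = 0.00019, g' = -0.5780 → β = 0.1459
Converged at β = 0.1459.

β = 0.1459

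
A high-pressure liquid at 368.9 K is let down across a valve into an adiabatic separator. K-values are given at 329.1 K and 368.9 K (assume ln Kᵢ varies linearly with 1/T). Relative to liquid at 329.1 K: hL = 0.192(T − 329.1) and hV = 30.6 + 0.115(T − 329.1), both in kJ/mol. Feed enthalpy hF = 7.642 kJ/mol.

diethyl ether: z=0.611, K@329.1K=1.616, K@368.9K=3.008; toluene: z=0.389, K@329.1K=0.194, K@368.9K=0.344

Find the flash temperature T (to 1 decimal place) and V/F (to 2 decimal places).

Adiabatic flash: solve Rachford–Rice at each trial T, then check hF = ψ·hV(T) + (1−ψ)·hL(T).
  T = 329.1 K: K = (1.616, 0.194), RR gives ψ = 0.127, H_out = 3.873 kJ/mol
  T = 368.9 K: K = (3.008, 0.344), RR gives ψ = 0.738, H_out = 27.954 kJ/mol
  T = 349.0 K: K = (2.244, 0.263), RR gives ψ = 0.516, H_out = 18.817 kJ/mol
  T = 339.1 K: K = (1.915, 0.227), RR gives ψ = 0.365, H_out = 12.815 kJ/mol
  T = 334.1 K: K = (1.761, 0.210), RR gives ψ = 0.263, H_out = 8.894 kJ/mol
  T = 331.6 K: K = (1.688, 0.202), RR gives ψ = 0.200, H_out = 6.560 kJ/mol
  T = 332.9 K: K = (1.726, 0.206), RR gives ψ = 0.234, H_out = 7.812 kJ/mol
Linear interpolation between T = 331.6 (H_out = 6.560) and T = 332.9 (H_out = 7.812) on hF = 7.642 gives T ≈ 332.7 K, at which ψ = 0.23.

T = 332.7 K, V/F = 0.23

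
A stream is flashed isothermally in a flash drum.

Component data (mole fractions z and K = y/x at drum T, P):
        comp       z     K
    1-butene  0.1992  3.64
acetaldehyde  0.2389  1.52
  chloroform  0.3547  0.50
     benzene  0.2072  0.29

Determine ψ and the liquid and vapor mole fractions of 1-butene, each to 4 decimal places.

Let ψ = V/F and solve Σ zᵢ(Kᵢ−1)/(1+ψ(Kᵢ−1)) = 0.
Check two-phase: ΣzᵢKᵢ = 1.3257 > 1 and Σzᵢ/Kᵢ = 1.6358 > 1, so g(0) = 0.3257 > 0 and g(1) = -0.6358 < 0.
Iterate (Newton) starting at ψ = 0.4:
  ψ = 0.4000: g = -0.06853, g' = -0.7150 → ψ = 0.3042
  ψ = 0.3042: g = 0.00216, g' = -0.7685 → ψ = 0.3070
Converged at ψ = 0.3070.
Compositions from xᵢ = zᵢ/(1+ψ(Kᵢ−1)), yᵢ = Kᵢxᵢ:
  1-butene: x = 0.1100, y = 0.4005
  acetaldehyde: x = 0.2060, y = 0.3131
  chloroform: x = 0.4190, y = 0.2095
  benzene: x = 0.2649, y = 0.0768

ψ = 0.3070, x_1-butene = 0.1100, y_1-butene = 0.4005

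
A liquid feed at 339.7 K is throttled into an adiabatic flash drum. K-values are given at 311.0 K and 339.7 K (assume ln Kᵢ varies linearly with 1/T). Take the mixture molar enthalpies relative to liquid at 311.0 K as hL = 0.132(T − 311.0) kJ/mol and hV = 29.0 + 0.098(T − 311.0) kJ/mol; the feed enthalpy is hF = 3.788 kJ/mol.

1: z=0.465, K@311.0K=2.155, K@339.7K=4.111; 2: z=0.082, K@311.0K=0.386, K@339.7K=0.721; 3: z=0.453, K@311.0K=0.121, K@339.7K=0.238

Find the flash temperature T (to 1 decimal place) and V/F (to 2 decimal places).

T = 312.5 K, V/F = 0.12

Adiabatic flash: solve Rachford–Rice at each trial T, then check hF = ψ·hV(T) + (1−ψ)·hL(T).
  T = 311.0 K: K = (2.155, 0.386, 0.121), RR gives ψ = 0.091, H_out = 2.635 kJ/mol
  T = 339.7 K: K = (4.111, 0.721, 0.238), RR gives ψ = 0.487, H_out = 17.433 kJ/mol
  T = 325.4 K: K = (3.023, 0.535, 0.172), RR gives ψ = 0.333, H_out = 11.382 kJ/mol
  T = 318.2 K: K = (2.562, 0.456, 0.145), RR gives ψ = 0.231, H_out = 7.596 kJ/mol
  T = 314.6 K: K = (2.352, 0.420, 0.133), RR gives ψ = 0.168, H_out = 5.318 kJ/mol
  T = 312.8 K: K = (2.252, 0.403, 0.127), RR gives ψ = 0.131, H_out = 4.037 kJ/mol
Linear interpolation between T = 311.0 (H_out = 2.635) and T = 312.8 (H_out = 4.037) on hF = 3.788 gives T ≈ 312.5 K, at which ψ = 0.12.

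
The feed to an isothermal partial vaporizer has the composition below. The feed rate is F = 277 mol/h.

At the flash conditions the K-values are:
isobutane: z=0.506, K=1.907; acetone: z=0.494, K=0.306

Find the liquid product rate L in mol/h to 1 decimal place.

L = 225.9 mol/h

Binary case is linear: z₁(K₁−1)(1+ψ(K₂−1)) + z₂(K₂−1)(1+ψ(K₁−1)) = 0
⇒ ψ = [z₁(K₁−1)+z₂(K₂−1)] / [−(K₁−1)(K₂−1)] = 0.1161/0.6295 = 0.184
Then V = ψ·F = 0.1845·277 = 51.1 mol/h and L = F − V = 225.9 mol/h.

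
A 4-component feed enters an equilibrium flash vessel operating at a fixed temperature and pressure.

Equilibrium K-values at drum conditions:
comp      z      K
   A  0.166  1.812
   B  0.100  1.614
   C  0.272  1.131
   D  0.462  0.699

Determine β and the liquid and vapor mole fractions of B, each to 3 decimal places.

β = 0.591, x_B = 0.073, y_B = 0.118

Rachford–Rice: g(β) = Σ zᵢ(Kᵢ−1)/(1+β(Kᵢ−1)) = 0.
Check two-phase: ΣzᵢKᵢ = 1.093 > 1 and Σzᵢ/Kᵢ = 1.055 > 1, so g(0) = 0.093 > 0 and g(1) = -0.055 < 0.
Newton iteration, β⁰ = 0.5:
  β = 0.500: g = 0.0126, g' = -0.140 → β = 0.590
  β = 0.590: g = 0.0002, g' = -0.136 → β = 0.591
Converged at β = 0.591.
Compositions from xᵢ = zᵢ/(1+β(Kᵢ−1)), yᵢ = Kᵢxᵢ:
  A: x = 0.112, y = 0.203
  B: x = 0.073, y = 0.118
  C: x = 0.252, y = 0.286
  D: x = 0.562, y = 0.393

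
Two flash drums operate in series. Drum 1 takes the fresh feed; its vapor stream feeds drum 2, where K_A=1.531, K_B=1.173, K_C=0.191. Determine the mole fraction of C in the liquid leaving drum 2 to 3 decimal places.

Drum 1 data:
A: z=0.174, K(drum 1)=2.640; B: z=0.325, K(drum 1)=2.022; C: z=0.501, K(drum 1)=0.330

Drum 1:
Let ψ₁ = V/F and solve Σ zᵢ(Kᵢ−1)/(1+ψ₁(Kᵢ−1)) = 0.
Check two-phase: ΣzᵢKᵢ = 1.282 > 1 and Σzᵢ/Kᵢ = 1.745 > 1, so g(0) = 0.282 > 0 and g(1) = -0.745 < 0.
Iterate (Newton) starting at ψ₁ = 0.58:
  ψ₁ = 0.580: g = -0.1942, g' = -0.858 → ψ₁ = 0.354
  ψ₁ = 0.354: g = -0.0154, g' = -0.757 → ψ₁ = 0.333
Converged at ψ₁ = 0.333.
Drum-1 compositions:
  A: x = 0.112, y = 0.297
  B: x = 0.242, y = 0.490
  C: x = 0.645, y = 0.213
Drum-2 feed = drum-1 vapor: z₂ = (0.2970, 0.4901, 0.2129).
Drum 2:
Rachford–Rice: g(ψ₂) = Σ zᵢ(Kᵢ−1)/(1+ψ₂(Kᵢ−1)) = 0.
g(0) = ΣzᵢKᵢ − 1 = 0.070 and g(1) = 1 − Σzᵢ/Kᵢ = -0.726, so a root lies in (0, 1).
Newton–Raphson from ψ₂ = 0.55:
  ψ₂ = 0.550: g = -0.1108, g' = -0.515 → ψ₂ = 0.335
  ψ₂ = 0.335: g = -0.0221, g' = -0.335 → ψ₂ = 0.269
  ψ₂ = 0.269: g = -0.0010, g' = -0.305 → ψ₂ = 0.265
Converged at ψ₂ = 0.265.
  A: x = 0.260, y = 0.399
  B: x = 0.469, y = 0.550
  C: x = 0.271, y = 0.052

x_C (drum 2) = 0.271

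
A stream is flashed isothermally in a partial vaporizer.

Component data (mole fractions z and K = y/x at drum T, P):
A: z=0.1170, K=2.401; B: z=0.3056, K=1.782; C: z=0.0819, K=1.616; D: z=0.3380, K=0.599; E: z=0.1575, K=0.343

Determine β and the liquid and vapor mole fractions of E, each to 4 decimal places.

β = 0.4606, x_E = 0.2258, y_E = 0.0775

Iterate (Newton) starting at β = 0.57:
  β = 0.5700: g = -0.04735, g' = -0.4425 → β = 0.4630
  β = 0.4630: g = -0.00102, g' = -0.4264 → β = 0.4606
Converged at β = 0.4606.
Compositions from xᵢ = zᵢ/(1+β(Kᵢ−1)), yᵢ = Kᵢxᵢ:
  A: x = 0.0711, y = 0.1707
  B: x = 0.2247, y = 0.4004
  C: x = 0.0638, y = 0.1031
  D: x = 0.4146, y = 0.2483
  E: x = 0.2258, y = 0.0775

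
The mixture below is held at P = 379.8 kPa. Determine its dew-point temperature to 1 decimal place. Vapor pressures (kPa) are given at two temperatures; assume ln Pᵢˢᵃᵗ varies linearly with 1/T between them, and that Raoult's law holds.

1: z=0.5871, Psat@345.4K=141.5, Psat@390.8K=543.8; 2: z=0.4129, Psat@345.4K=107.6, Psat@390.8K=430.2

Dew-point temperature: Σzᵢ·P/Pᵢˢᵃᵗ(T) = 1. Interpolate ln Pᵢˢᵃᵗ = aᵢ + bᵢ/T.
  T = 345.4 K: ΣzᵢP/Pᵢˢᵃᵗ = 3.0333
  T = 390.8 K: ΣzᵢP/Pᵢˢᵃᵗ = 0.7746
  T = 368.1 K: ΣzᵢP/Pᵢˢᵃᵗ = 1.4695
  T = 379.5 K: ΣzᵢP/Pᵢˢᵃᵗ = 1.0552
  T = 385.1 K: ΣzᵢP/Pᵢˢᵃᵗ = 0.9033
  T = 382.3 K: ΣzᵢP/Pᵢˢᵃᵗ = 0.9757
Interpolating between 379.5 K and 382.3 K gives T ≈ 381.4 K.

T = 381.4 K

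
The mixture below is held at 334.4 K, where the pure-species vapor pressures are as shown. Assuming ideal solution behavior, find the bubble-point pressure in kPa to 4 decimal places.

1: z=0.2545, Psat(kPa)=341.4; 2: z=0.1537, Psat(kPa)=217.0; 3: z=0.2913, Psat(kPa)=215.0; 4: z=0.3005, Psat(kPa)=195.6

Pbub = 241.6465 kPa

At the bubble point ψ → 0, so ΣzᵢKᵢ = 1 with Kᵢ = Pᵢˢᵃᵗ/P ⇒ P = ΣzᵢPᵢˢᵃᵗ.
P = 0.2545·341.4 + 0.1537·217.0 + 0.2913·215.0 + 0.3005·195.6 = 241.6465 kPa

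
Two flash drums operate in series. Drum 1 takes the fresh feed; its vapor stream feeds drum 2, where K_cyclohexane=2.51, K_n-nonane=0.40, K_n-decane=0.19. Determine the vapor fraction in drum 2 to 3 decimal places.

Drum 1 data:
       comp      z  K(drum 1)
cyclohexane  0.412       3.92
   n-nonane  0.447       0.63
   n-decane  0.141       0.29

V/F (drum 2) = 0.556

Drum 1:
Let ψ₁ = V/F and solve Σ zᵢ(Kᵢ−1)/(1+ψ₁(Kᵢ−1)) = 0.
g(0) = ΣzᵢKᵢ − 1 = 0.938 and g(1) = 1 − Σzᵢ/Kᵢ = -0.301, so a root lies in (0, 1).
Newton–Raphson from ψ₁ = 0.45:
  ψ₁ = 0.450: g = 0.1744, g' = -0.898 → ψ₁ = 0.644
  ψ₁ = 0.644: g = 0.0159, g' = -0.770 → ψ₁ = 0.665
Converged at ψ₁ = 0.665.
Drum-1 compositions:
  cyclohexane: x = 0.140, y = 0.549
  n-nonane: x = 0.593, y = 0.373
  n-decane: x = 0.267, y = 0.077
Drum-2 feed = drum-1 vapor: z₂ = (0.5490, 0.3735, 0.0775).
Drum 2:
Material balance + equilibrium reduce to Σ zᵢ(Kᵢ−1)/(1+ψ₂(Kᵢ−1)) = 0.
Check two-phase: ΣzᵢKᵢ = 1.542 > 1 and Σzᵢ/Kᵢ = 1.560 > 1, so g(0) = 0.542 > 0 and g(1) = -0.560 < 0.
Newton–Raphson from ψ₂ = 0.5:
  ψ₂ = 0.500: g = 0.0468, g' = -0.824 → ψ₂ = 0.557
  ψ₂ = 0.557: g = -0.0004, g' = -0.841 → ψ₂ = 0.556
Converged at ψ₂ = 0.556.
  cyclohexane: x = 0.298, y = 0.749
  n-nonane: x = 0.561, y = 0.224
  n-decane: x = 0.141, y = 0.027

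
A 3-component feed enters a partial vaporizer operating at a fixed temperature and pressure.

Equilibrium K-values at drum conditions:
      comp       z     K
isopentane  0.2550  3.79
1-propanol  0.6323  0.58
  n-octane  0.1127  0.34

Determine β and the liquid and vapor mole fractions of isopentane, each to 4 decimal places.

β = 0.2886, x_isopentane = 0.1413, y_isopentane = 0.5353

Newton–Raphson from β = 0.5:
  β = 0.5000: g = -0.15012, g' = -0.6341 → β = 0.2633
  β = 0.2633: g = 0.02157, g' = -0.8727 → β = 0.2880
  β = 0.2880: g = 0.00055, g' = -0.8295 → β = 0.2886
Converged at β = 0.2886.
Compositions from xᵢ = zᵢ/(1+β(Kᵢ−1)), yᵢ = Kᵢxᵢ:
  isopentane: x = 0.1413, y = 0.5353
  1-propanol: x = 0.7195, y = 0.4173
  n-octane: x = 0.1392, y = 0.0473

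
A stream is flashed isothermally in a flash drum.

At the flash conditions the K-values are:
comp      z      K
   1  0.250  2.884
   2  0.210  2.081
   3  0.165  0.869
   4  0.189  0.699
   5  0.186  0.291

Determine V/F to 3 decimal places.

Rachford–Rice: g(V/F) = Σ zᵢ(Kᵢ−1)/(1+V/F(Kᵢ−1)) = 0.
Check two-phase: ΣzᵢKᵢ = 1.488 > 1 and Σzᵢ/Kᵢ = 1.287 > 1, so g(0) = 0.488 > 0 and g(1) = -0.287 < 0.
Iterate (Newton) starting at V/F = 0.5:
  V/F = 0.500: g = 0.0955, g' = -0.590 → V/F = 0.662
  V/F = 0.662: g = -0.0012, g' = -0.621 → V/F = 0.660
Converged at V/F = 0.660.

V/F = 0.660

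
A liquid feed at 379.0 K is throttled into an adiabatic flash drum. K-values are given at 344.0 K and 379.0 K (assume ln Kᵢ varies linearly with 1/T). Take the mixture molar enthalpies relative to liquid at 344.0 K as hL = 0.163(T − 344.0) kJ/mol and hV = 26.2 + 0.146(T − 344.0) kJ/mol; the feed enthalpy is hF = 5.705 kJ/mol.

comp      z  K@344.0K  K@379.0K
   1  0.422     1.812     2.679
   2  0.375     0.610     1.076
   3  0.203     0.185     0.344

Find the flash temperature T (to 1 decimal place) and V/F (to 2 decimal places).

Adiabatic flash: solve Rachford–Rice at each trial T, then check hF = ψ·hV(T) + (1−ψ)·hL(T).
  T = 344.0 K: K = (1.812, 0.610, 0.185), RR gives ψ = 0.067, H_out = 1.745 kJ/mol
  T = 379.0 K: K = (2.679, 1.076, 0.344), RR gives ψ = 0.877, H_out = 28.150 kJ/mol
  T = 361.5 K: K = (2.224, 0.821, 0.256), RR gives ψ = 0.512, H_out = 16.111 kJ/mol
  T = 352.8 K: K = (2.014, 0.711, 0.219), RR gives ψ = 0.305, H_out = 9.367 kJ/mol
  T = 348.4 K: K = (1.912, 0.659, 0.201), RR gives ψ = 0.190, H_out = 5.688 kJ/mol
  T = 350.6 K: K = (1.962, 0.685, 0.210), RR gives ψ = 0.248, H_out = 7.555 kJ/mol
Linear interpolation between T = 348.4 (H_out = 5.688) and T = 350.6 (H_out = 7.555) on hF = 5.705 gives T ≈ 348.4 K, at which ψ = 0.19.

T = 348.4 K, V/F = 0.19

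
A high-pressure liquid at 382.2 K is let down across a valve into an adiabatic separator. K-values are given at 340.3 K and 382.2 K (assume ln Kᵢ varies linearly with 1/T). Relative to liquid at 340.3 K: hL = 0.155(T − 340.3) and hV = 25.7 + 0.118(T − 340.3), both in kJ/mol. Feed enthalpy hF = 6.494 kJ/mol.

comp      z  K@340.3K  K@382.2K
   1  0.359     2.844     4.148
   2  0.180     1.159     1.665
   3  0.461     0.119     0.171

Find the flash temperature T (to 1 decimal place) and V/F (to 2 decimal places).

Adiabatic flash: solve Rachford–Rice at each trial T, then check hF = ψ·hV(T) + (1−ψ)·hL(T).
  T = 340.3 K: K = (2.844, 1.159, 0.119), RR gives ψ = 0.216, H_out = 5.540 kJ/mol
  T = 382.2 K: K = (4.148, 1.665, 0.171), RR gives ψ = 0.416, H_out = 16.537 kJ/mol
  T = 361.2 K: K = (3.471, 1.403, 0.144), RR gives ψ = 0.332, H_out = 11.517 kJ/mol
  T = 350.8 K: K = (3.153, 1.279, 0.131), RR gives ψ = 0.280, H_out = 8.709 kJ/mol
  T = 345.6 K: K = (2.998, 1.219, 0.125), RR gives ψ = 0.250, H_out = 7.189 kJ/mol
  T = 343.0 K: K = (2.922, 1.190, 0.122), RR gives ψ = 0.233, H_out = 6.394 kJ/mol
  T = 344.3 K: K = (2.960, 1.204, 0.124), RR gives ψ = 0.242, H_out = 6.795 kJ/mol
Linear interpolation between T = 343.0 (H_out = 6.394) and T = 344.3 (H_out = 6.795) on hF = 6.494 gives T ≈ 343.3 K, at which ψ = 0.24.

T = 343.3 K, V/F = 0.24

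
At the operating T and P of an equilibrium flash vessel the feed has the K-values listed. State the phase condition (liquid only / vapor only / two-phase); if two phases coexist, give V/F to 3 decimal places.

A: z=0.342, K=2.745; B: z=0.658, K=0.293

ΣzᵢKᵢ = 1.132; Σzᵢ/Kᵢ = 2.370.
Both exceed 1, so a two-phase solution exists.
Let ψ = V/F and solve Σ zᵢ(Kᵢ−1)/(1+ψ(Kᵢ−1)) = 0.
Binary case is linear: z₁(K₁−1)(1+ψ(K₂−1)) + z₂(K₂−1)(1+ψ(K₁−1)) = 0
⇒ ψ = [z₁(K₁−1)+z₂(K₂−1)] / [−(K₁−1)(K₂−1)] = 0.1316/1.2337 = 0.107

two-phase, V/F = 0.107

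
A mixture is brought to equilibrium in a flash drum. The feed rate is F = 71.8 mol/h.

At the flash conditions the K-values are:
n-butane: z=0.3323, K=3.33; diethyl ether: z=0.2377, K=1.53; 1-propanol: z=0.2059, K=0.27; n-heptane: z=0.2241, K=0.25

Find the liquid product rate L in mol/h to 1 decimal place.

L = 39.3 mol/h

Rachford–Rice: g(β) = Σ zᵢ(Kᵢ−1)/(1+β(Kᵢ−1)) = 0.
g(0) = ΣzᵢKᵢ − 1 = 0.5819 and g(1) = 1 − Σzᵢ/Kᵢ = -0.9141, so a root lies in (0, 1).
Newton–Raphson from β = 0.66:
  β = 0.6600: g = -0.22445, g' = -1.2197 → β = 0.4760
  β = 0.4760: g = -0.02400, g' = -1.0107 → β = 0.4522
  β = 0.4522: g = -0.00008, g' = -1.0044 → β = 0.4521
Converged at β = 0.4521.
Then V = β·F = 0.4521·71.8 = 32.5 mol/h and L = F − V = 39.3 mol/h.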